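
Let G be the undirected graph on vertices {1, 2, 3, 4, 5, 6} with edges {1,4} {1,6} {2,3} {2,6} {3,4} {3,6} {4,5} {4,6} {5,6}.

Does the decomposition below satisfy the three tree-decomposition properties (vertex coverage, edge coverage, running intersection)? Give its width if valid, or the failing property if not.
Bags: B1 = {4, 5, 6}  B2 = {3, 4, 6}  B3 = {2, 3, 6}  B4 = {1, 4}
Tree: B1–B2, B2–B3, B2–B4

A tree decomposition must satisfy three properties: every vertex lies in some bag; for every edge, both endpoints lie together in some bag; and for every vertex, the bags containing it form a connected subtree. Here edge (6,1) lies in no bag, so the decomposition is invalid.

No — edge (6,1) lies in no bag.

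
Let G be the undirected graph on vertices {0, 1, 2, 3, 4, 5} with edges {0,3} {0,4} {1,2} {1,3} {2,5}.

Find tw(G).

A width-1 tree decomposition is:
Bags: B1 = {0, 4}  B2 = {0, 3}  B3 = {1, 3}  B4 = {1, 2}  B5 = {2, 5}
Tree: B1–B2, B2–B3, B3–B4, B4–B5
Each bag holds 2 vertices, so the decomposition has width 1, which upper-bounds the treewidth. Since G has at least one edge (e.g. 4–0), it is not an edgeless graph, so tw(G) ≥ 1. Hence tw(G) = 1 exactly.

1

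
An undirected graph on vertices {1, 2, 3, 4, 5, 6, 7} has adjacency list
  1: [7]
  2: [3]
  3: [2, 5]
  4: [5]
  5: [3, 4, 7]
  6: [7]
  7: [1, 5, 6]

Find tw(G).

A width-1 tree decomposition is:
Bags: B1 = {3, 5}  B2 = {5, 7}  B3 = {2, 3}  B4 = {4, 5}  B5 = {1, 7}  B6 = {6, 7}
Tree: B1–B2, B1–B3, B1–B4, B2–B5, B5–B6
The largest bag has 2 vertices, giving width 1; this decomposition certifies tw(G) ≤ 1. Since G has at least one edge (e.g. 5–3), it is not an edgeless graph, so tw(G) ≥ 1. Combining the bounds, tw(G) = 1.

1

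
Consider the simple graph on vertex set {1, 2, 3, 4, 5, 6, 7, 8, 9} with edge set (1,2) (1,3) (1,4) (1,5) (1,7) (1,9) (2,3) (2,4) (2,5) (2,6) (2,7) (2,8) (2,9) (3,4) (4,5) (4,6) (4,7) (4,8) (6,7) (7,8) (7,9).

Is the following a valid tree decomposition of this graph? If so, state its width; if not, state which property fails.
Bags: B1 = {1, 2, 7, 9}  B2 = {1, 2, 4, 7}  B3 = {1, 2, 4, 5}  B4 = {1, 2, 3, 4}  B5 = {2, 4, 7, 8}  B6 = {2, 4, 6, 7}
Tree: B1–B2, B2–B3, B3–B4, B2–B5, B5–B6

Yes; width 3.

Every vertex of G appears in some bag (union = {1, 2, 3, 4, 5, 6, 7, 8, 9}); every edge is covered by a bag; and for each vertex v the set of bags containing v is connected in the bag tree. The decomposition is therefore valid. The largest bag has 4 vertices, so the width is 3.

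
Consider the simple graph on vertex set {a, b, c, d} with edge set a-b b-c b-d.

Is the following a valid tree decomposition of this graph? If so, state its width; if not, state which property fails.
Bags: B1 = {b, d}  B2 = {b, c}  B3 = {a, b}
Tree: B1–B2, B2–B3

Checking the three conditions: (i) the bags cover all of {a, b, c, d}; (ii) for each edge, some bag contains both endpoints; (iii) the bags containing any fixed vertex form a subtree. All hold, so the decomposition is valid with width 2 − 1 = 1.

Yes; width 1.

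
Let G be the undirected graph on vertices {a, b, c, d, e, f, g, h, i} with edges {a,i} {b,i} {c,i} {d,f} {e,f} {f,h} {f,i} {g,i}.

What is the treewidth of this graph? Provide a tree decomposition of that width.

Treewidth 1.
One such decomposition:
Bags: B1 = {d, f}  B2 = {f, h}  B3 = {f, i}  B4 = {c, i}  B5 = {b, i}  B6 = {a, i}  B7 = {g, i}  B8 = {e, f}
Tree: B1–B2, B1–B3, B3–B4, B4–B5, B3–B6, B3–B7, B2–B8

Every bag has size at most 2, so the width is 2 − 1 = 1 and tw(G) ≤ 1. Since G has at least one edge (e.g. d–f), it is not an edgeless graph, so tw(G) ≥ 1. Hence tw(G) = 1 exactly.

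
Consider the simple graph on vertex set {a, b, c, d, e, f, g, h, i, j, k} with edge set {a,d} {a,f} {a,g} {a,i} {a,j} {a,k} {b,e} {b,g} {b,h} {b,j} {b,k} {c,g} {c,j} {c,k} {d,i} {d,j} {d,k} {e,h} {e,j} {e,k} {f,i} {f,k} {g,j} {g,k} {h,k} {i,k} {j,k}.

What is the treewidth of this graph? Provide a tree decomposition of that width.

The largest bag has 4 vertices, giving width 3; this decomposition certifies tw(G) ≤ 3. Conversely, {a, d, j, k} is a clique of size 4, and the vertices of any clique must share a bag in every tree decomposition; so some bag has ≥ 4 vertices and tw(G) ≥ 3. Hence tw(G) = 3 exactly.

Treewidth 3.
One optimal decomposition is:
Bags: B1 = {b, e, j, k}  B2 = {b, g, j, k}  B3 = {a, g, j, k}  B4 = {b, e, h, k}  B5 = {a, d, j, k}  B6 = {a, d, i, k}  B7 = {a, f, i, k}  B8 = {c, g, j, k}
Tree: B1–B2, B2–B3, B1–B4, B3–B5, B5–B6, B6–B7, B2–B8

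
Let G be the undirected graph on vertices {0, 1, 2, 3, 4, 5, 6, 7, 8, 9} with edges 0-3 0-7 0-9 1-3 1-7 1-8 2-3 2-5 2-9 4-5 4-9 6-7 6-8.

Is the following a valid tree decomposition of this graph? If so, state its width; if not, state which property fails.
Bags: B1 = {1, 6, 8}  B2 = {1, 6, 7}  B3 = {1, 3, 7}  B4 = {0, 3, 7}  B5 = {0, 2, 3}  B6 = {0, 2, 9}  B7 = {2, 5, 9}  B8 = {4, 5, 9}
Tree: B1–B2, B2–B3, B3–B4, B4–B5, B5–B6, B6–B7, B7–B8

Vertex coverage: the bags together contain {0, 1, 2, 3, 4, 5, 6, 7, 8, 9}, the full vertex set. Edge coverage: each edge of G has both endpoints in at least one bag. Running intersection: for every vertex, the bags containing it form a connected subtree. All three properties hold, so this is a valid tree decomposition of width max|bag| − 1 = 2, and hence tw(G) ≤ 2.

Yes; width 2.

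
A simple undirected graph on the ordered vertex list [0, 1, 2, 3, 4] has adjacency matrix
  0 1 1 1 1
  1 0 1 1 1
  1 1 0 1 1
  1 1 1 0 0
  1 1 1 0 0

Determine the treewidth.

A width-3 tree decomposition is:
Bags: B1 = {0, 1, 2, 4}  B2 = {0, 1, 2, 3}
Tree: B1–B2
Every bag has size at most 4, so the width is 4 − 1 = 3 and tw(G) ≤ 3. For the lower bound, the 4 vertices {0, 1, 2, 3} are pairwise adjacent, and any tree decomposition puts a clique entirely inside one bag — forcing width ≥ 3. Combining the bounds, tw(G) = 3.

3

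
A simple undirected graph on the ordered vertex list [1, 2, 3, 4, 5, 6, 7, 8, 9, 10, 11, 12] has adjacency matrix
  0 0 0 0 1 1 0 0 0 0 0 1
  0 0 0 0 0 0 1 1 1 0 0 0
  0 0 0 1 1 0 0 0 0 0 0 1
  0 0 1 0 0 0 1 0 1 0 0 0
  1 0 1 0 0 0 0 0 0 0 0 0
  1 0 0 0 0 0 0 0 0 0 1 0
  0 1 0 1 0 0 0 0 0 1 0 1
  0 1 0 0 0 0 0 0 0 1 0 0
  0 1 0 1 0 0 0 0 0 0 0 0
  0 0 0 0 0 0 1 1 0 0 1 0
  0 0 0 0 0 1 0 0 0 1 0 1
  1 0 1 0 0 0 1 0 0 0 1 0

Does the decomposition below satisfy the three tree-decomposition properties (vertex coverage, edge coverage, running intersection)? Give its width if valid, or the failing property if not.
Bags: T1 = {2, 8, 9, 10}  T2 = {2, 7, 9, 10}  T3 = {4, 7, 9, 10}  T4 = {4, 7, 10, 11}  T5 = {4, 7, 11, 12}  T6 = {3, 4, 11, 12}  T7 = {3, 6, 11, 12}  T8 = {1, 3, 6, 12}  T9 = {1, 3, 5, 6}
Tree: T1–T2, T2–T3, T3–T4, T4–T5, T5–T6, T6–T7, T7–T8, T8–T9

Vertex coverage: the bags together contain {1, 2, 3, 4, 5, 6, 7, 8, 9, 10, 11, 12}, the full vertex set. Edge coverage: each edge of G has both endpoints in at least one bag. Running intersection: for every vertex, the bags containing it form a connected subtree. All three properties hold, so this is a valid tree decomposition of width max|bag| − 1 = 3, and hence tw(G) ≤ 3.

Yes; width 3.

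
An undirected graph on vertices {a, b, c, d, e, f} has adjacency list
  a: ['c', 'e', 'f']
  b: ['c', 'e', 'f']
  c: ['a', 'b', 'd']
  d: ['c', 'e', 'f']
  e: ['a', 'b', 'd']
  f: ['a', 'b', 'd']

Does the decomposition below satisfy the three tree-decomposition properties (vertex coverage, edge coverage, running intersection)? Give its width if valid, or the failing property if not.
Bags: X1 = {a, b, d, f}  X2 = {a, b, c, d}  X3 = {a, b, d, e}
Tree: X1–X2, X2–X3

Yes; width 3.

Vertex coverage: the bags together contain {a, b, c, d, e, f}, the full vertex set. Edge coverage: each edge of G has both endpoints in at least one bag. Running intersection: for every vertex, the bags containing it form a connected subtree. All three properties hold, so this is a valid tree decomposition of width max|bag| − 1 = 3, and hence tw(G) ≤ 3.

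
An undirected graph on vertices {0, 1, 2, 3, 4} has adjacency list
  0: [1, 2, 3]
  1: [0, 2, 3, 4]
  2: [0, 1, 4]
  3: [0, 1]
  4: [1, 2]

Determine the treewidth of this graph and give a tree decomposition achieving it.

Treewidth 2.
One optimal decomposition is:
Bags: B1 = {0, 1, 2}  B2 = {0, 1, 3}  B3 = {1, 2, 4}
Tree: B1–B2, B1–B3

The largest bag has 3 vertices, giving width 2; this decomposition certifies tw(G) ≤ 2. Conversely, {0, 1, 2} is a clique of size 3, and the vertices of any clique must share a bag in every tree decomposition; so some bag has ≥ 3 vertices and tw(G) ≥ 2. Therefore the treewidth is 2.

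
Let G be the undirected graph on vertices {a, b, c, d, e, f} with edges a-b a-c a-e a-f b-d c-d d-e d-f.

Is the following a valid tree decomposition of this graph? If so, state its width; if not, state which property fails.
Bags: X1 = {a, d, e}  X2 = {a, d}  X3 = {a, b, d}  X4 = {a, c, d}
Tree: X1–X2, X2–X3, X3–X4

No — vertex f appears in no bag.

A tree decomposition must satisfy three properties: every vertex lies in some bag; for every edge, both endpoints lie together in some bag; and for every vertex, the bags containing it form a connected subtree. Here vertex f appears in no bag, so the decomposition is invalid.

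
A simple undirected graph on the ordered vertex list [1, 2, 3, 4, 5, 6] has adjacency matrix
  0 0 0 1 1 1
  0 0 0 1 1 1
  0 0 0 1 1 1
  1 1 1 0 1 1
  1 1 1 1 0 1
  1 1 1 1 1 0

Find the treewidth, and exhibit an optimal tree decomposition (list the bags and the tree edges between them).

Treewidth 3.
Bags: B1 = {2, 4, 5, 6}  B2 = {1, 4, 5, 6}  B3 = {3, 4, 5, 6}
Tree: B1–B2, B1–B3

Each bag holds 4 vertices, so the decomposition has width 3, which upper-bounds the treewidth. For the lower bound, the 4 vertices {1, 4, 5, 6} are pairwise adjacent, and any tree decomposition puts a clique entirely inside one bag — forcing width ≥ 3. The upper and lower bounds meet at 3, so that is the treewidth.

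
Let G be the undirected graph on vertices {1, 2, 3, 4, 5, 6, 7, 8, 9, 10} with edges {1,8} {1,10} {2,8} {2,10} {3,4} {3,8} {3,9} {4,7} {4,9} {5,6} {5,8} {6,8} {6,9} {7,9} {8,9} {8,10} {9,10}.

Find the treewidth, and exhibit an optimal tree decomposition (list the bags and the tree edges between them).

The largest bag has 3 vertices, giving width 2; this decomposition certifies tw(G) ≤ 2. On the other hand G contains the 3-clique {1, 8, 10}. A clique must lie in a single bag of any decomposition, so no decomposition can have width below 2. The upper and lower bounds meet at 2, so that is the treewidth.

Treewidth 2.
One optimal decomposition is:
Bags: B1 = {3, 8, 9}  B2 = {8, 9, 10}  B3 = {2, 8, 10}  B4 = {3, 4, 9}  B5 = {4, 7, 9}  B6 = {1, 8, 10}  B7 = {6, 8, 9}  B8 = {5, 6, 8}
Tree: B1–B2, B2–B3, B1–B4, B4–B5, B2–B6, B2–B7, B7–B8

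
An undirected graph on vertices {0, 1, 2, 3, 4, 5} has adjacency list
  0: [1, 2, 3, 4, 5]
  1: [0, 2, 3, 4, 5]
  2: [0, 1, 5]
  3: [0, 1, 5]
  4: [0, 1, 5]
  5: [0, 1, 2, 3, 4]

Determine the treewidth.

3

A width-3 tree decomposition is:
Bags: B1 = {0, 1, 4, 5}  B2 = {0, 1, 2, 5}  B3 = {0, 1, 3, 5}
Tree: B1–B2, B2–B3
Every bag has size at most 4, so the width is 4 − 1 = 3 and tw(G) ≤ 3. Conversely, {0, 1, 2, 5} is a clique of size 4, and the vertices of any clique must share a bag in every tree decomposition; so some bag has ≥ 4 vertices and tw(G) ≥ 3. The upper and lower bounds meet at 3, so that is the treewidth.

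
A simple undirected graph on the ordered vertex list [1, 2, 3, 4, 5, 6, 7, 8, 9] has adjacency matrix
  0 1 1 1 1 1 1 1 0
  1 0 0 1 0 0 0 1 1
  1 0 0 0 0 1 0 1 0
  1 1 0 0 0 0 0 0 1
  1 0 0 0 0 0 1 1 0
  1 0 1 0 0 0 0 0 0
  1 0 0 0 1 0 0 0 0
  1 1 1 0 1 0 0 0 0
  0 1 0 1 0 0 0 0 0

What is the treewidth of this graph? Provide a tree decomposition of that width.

Treewidth 2.
One such decomposition:
Bags: B1 = {1, 2, 8}  B2 = {1, 2, 4}  B3 = {2, 4, 9}  B4 = {1, 3, 8}  B5 = {1, 5, 8}  B6 = {1, 5, 7}  B7 = {1, 3, 6}
Tree: B1–B2, B2–B3, B1–B4, B4–B5, B5–B6, B4–B7

Each bag holds 3 vertices, so the decomposition has width 2, which upper-bounds the treewidth. Conversely, {1, 2, 8} is a clique of size 3, and the vertices of any clique must share a bag in every tree decomposition; so some bag has ≥ 3 vertices and tw(G) ≥ 2. Hence tw(G) = 2 exactly.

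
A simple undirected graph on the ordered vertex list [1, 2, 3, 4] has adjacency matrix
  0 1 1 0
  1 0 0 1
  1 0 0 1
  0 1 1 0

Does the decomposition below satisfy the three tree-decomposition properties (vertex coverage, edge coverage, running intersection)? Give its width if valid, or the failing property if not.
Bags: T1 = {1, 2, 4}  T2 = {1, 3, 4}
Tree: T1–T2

Vertex coverage: the bags together contain {1, 2, 3, 4}, the full vertex set. Edge coverage: each edge of G has both endpoints in at least one bag. Running intersection: for every vertex, the bags containing it form a connected subtree. All three properties hold, so this is a valid tree decomposition of width max|bag| − 1 = 2, and hence tw(G) ≤ 2.

Yes; width 2.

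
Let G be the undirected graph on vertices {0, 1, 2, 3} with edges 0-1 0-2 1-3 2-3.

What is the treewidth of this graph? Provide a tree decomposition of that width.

The largest bag has 3 vertices, giving width 2; this decomposition certifies tw(G) ≤ 2. For the lower bound, G contains the cycle 3–2–0–1–3, so G is not a forest; only forests have treewidth ≤ 1, hence tw(G) ≥ 2. Therefore the treewidth is 2.

Treewidth 2.
One optimal decomposition is:
Bags: B1 = {0, 2, 3}  B2 = {0, 1, 3}
Tree: B1–B2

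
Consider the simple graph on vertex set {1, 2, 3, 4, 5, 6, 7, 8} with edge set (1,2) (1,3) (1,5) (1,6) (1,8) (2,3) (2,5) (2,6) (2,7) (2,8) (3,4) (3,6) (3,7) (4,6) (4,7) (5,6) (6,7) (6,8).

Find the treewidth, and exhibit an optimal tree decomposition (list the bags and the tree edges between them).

Treewidth 3.
One such decomposition:
Bags: B1 = {1, 2, 3, 6}  B2 = {2, 3, 6, 7}  B3 = {3, 4, 6, 7}  B4 = {1, 2, 6, 8}  B5 = {1, 2, 5, 6}
Tree: B1–B2, B2–B3, B1–B4, B4–B5

Each bag holds 4 vertices, so the decomposition has width 3, which upper-bounds the treewidth. For the lower bound, the 4 vertices {1, 2, 6, 8} are pairwise adjacent, and any tree decomposition puts a clique entirely inside one bag — forcing width ≥ 3. Therefore the treewidth is 3.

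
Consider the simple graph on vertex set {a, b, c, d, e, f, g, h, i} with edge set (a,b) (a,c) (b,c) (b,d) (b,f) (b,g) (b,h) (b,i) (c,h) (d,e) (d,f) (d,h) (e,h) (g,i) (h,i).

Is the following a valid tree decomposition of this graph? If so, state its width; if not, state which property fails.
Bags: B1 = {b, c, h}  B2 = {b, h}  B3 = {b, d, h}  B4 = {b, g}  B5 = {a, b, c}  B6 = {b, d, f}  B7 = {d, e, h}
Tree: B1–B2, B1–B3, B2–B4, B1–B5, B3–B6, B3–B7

No — vertex i appears in no bag.

A tree decomposition must satisfy three properties: every vertex lies in some bag; for every edge, both endpoints lie together in some bag; and for every vertex, the bags containing it form a connected subtree. Here vertex i appears in no bag, so the decomposition is invalid.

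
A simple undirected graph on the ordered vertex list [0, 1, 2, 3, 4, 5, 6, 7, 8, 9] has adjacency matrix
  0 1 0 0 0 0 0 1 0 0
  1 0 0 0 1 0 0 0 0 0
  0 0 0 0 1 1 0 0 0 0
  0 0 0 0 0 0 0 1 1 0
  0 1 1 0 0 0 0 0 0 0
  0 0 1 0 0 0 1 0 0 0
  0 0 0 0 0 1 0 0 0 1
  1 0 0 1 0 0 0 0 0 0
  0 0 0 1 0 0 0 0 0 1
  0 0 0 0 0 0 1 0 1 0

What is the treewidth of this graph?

A width-2 tree decomposition is:
Bags: B1 = {6, 8, 9}  B2 = {3, 6, 8}  B3 = {3, 6, 7}  B4 = {0, 6, 7}  B5 = {0, 1, 6}  B6 = {1, 4, 6}  B7 = {2, 4, 6}  B8 = {2, 5, 6}
Tree: B1–B2, B2–B3, B3–B4, B4–B5, B5–B6, B6–B7, B7–B8
Every bag has size at most 3, so the width is 3 − 1 = 2 and tw(G) ≤ 2. The edges 6–9–8–3–7–0–1–4–2–5–6 form a cycle, so G is not a tree and its treewidth is at least 2. Combining the bounds, tw(G) = 2.

2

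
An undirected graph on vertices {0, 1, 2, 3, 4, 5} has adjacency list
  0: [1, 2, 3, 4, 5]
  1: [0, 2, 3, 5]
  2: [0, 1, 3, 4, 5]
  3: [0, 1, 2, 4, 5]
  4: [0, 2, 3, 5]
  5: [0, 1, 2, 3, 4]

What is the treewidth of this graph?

4

A width-4 tree decomposition is:
Bags: B1 = {0, 1, 2, 3, 5}  B2 = {0, 2, 3, 4, 5}
Tree: B1–B2
Every bag has size at most 5, so the width is 5 − 1 = 4 and tw(G) ≤ 4. For the lower bound, the 5 vertices {0, 1, 2, 3, 5} are pairwise adjacent, and any tree decomposition puts a clique entirely inside one bag — forcing width ≥ 4. Combining the bounds, tw(G) = 4.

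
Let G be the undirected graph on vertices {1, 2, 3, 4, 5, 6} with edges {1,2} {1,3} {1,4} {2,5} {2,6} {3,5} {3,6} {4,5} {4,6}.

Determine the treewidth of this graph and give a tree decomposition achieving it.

Treewidth 3.
One such decomposition:
Bags: B1 = {1, 4, 5, 6}  B2 = {1, 2, 5, 6}  B3 = {1, 3, 5, 6}
Tree: B1–B2, B2–B3

Each bag holds 4 vertices, so the decomposition has width 3, which upper-bounds the treewidth. For the lower bound: the 4 vertex sets {4,5}, {2,6}, {1}, {3} are disjoint, each induces a connected subgraph, and every pair is joined by at least one edge of G. Contracting each set to a single vertex therefore yields K_{4} as a minor, and since treewidth is minor-monotone, tw(G) ≥ tw(K_{4}) = 3. Combining the bounds, tw(G) = 3.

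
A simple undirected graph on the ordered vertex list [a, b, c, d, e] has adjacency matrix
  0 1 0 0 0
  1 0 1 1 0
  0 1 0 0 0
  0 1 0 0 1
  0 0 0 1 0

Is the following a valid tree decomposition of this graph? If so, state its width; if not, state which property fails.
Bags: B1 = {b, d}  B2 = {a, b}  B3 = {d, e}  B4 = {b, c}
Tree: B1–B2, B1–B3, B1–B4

Checking the three conditions: (i) the bags cover all of {a, b, c, d, e}; (ii) for each edge, some bag contains both endpoints; (iii) the bags containing any fixed vertex form a subtree. All hold, so the decomposition is valid with width 2 − 1 = 1.

Yes; width 1.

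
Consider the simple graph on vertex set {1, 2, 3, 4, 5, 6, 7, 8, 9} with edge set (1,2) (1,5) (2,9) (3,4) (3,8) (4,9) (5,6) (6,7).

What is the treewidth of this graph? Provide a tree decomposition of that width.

Treewidth 1.
One such decomposition:
Bags: B1 = {3, 8}  B2 = {3, 4}  B3 = {4, 9}  B4 = {2, 9}  B5 = {1, 2}  B6 = {1, 5}  B7 = {5, 6}  B8 = {6, 7}
Tree: B1–B2, B2–B3, B3–B4, B4–B5, B5–B6, B6–B7, B7–B8

The largest bag has 2 vertices, giving width 1; this decomposition certifies tw(G) ≤ 1. Any graph with an edge has treewidth ≥ 1, and G has the edge 8–3. Combining the bounds, tw(G) = 1.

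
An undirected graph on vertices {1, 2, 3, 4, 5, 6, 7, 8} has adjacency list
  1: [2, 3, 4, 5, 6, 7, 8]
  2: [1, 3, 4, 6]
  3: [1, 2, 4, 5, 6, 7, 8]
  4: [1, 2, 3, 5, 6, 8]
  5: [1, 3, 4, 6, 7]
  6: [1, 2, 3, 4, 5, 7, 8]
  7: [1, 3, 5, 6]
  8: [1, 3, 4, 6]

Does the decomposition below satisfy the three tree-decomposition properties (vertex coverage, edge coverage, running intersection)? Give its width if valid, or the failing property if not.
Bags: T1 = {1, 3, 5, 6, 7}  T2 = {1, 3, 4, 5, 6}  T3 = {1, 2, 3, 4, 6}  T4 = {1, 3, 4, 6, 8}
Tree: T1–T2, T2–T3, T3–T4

Yes; width 4.

Vertex coverage: the bags together contain {1, 2, 3, 4, 5, 6, 7, 8}, the full vertex set. Edge coverage: each edge of G has both endpoints in at least one bag. Running intersection: for every vertex, the bags containing it form a connected subtree. All three properties hold, so this is a valid tree decomposition of width max|bag| − 1 = 4, and hence tw(G) ≤ 4.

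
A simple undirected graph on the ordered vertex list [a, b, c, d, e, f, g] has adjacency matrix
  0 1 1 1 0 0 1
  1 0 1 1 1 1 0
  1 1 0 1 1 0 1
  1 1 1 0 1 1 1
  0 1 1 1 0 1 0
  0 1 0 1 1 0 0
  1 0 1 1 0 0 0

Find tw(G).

A width-3 tree decomposition is:
Bags: B1 = {b, d, e, f}  B2 = {b, c, d, e}  B3 = {a, b, c, d}  B4 = {a, c, d, g}
Tree: B1–B2, B2–B3, B3–B4
Each bag holds 4 vertices, so the decomposition has width 3, which upper-bounds the treewidth. On the other hand G contains the 4-clique {a, c, d, g}. A clique must lie in a single bag of any decomposition, so no decomposition can have width below 3. Hence tw(G) = 3 exactly.

3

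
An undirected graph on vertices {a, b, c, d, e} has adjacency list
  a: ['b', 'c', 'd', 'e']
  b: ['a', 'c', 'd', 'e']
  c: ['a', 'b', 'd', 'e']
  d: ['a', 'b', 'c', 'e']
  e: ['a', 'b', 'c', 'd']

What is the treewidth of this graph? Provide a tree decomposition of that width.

With just one bag of size 5, the width is 5 − 1 = 4, so tw(G) ≤ 4. For the lower bound, the 5 vertices {a, b, c, d, e} are pairwise adjacent, and any tree decomposition puts a clique entirely inside one bag — forcing width ≥ 4. Therefore the treewidth is 4.

Treewidth 4.
One optimal decomposition is:
Bags: B1 = {a, b, c, d, e}
Tree: (single bag)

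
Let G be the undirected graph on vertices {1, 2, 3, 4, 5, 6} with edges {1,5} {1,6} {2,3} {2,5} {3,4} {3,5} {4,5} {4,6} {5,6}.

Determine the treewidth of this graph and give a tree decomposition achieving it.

Treewidth 2.
One optimal decomposition is:
Bags: B1 = {4, 5, 6}  B2 = {3, 4, 5}  B3 = {2, 3, 5}  B4 = {1, 5, 6}
Tree: B1–B2, B2–B3, B1–B4

Every bag has size at most 3, so the width is 3 − 1 = 2 and tw(G) ≤ 2. Conversely, {1, 5, 6} is a clique of size 3, and the vertices of any clique must share a bag in every tree decomposition; so some bag has ≥ 3 vertices and tw(G) ≥ 2. Hence tw(G) = 2 exactly.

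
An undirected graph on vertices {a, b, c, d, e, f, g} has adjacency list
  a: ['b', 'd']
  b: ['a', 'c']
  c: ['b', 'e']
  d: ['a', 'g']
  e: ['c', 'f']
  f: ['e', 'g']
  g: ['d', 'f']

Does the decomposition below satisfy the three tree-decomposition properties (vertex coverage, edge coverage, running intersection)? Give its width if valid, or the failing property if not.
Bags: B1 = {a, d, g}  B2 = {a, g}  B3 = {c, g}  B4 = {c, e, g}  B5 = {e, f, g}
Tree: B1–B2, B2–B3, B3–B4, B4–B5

A tree decomposition must satisfy three properties: every vertex lies in some bag; for every edge, both endpoints lie together in some bag; and for every vertex, the bags containing it form a connected subtree. Here vertex b appears in no bag, so the decomposition is invalid.

No — vertex b appears in no bag.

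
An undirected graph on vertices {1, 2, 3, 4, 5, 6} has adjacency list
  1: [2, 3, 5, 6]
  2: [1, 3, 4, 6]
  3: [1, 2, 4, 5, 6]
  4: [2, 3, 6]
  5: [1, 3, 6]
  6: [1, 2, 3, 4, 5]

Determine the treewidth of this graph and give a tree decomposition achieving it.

Treewidth 3.
One optimal decomposition is:
Bags: B1 = {2, 3, 4, 6}  B2 = {1, 2, 3, 6}  B3 = {1, 3, 5, 6}
Tree: B1–B2, B2–B3

The largest bag has 4 vertices, giving width 3; this decomposition certifies tw(G) ≤ 3. On the other hand G contains the 4-clique {1, 2, 3, 6}. A clique must lie in a single bag of any decomposition, so no decomposition can have width below 3. Hence tw(G) = 3 exactly.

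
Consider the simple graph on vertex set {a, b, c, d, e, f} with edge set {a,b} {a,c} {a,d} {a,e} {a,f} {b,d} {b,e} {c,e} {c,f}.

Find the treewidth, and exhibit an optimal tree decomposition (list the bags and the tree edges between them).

Every bag has size at most 3, so the width is 3 − 1 = 2 and tw(G) ≤ 2. On the other hand G contains the 3-clique {a, c, e}. A clique must lie in a single bag of any decomposition, so no decomposition can have width below 2. The upper and lower bounds meet at 2, so that is the treewidth.

Treewidth 2.
One such decomposition:
Bags: B1 = {a, c, e}  B2 = {a, b, e}  B3 = {a, b, d}  B4 = {a, c, f}
Tree: B1–B2, B2–B3, B1–B4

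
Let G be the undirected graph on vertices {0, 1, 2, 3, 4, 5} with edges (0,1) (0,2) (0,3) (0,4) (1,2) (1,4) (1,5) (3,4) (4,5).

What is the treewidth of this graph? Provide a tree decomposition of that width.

Treewidth 2.
One optimal decomposition is:
Bags: B1 = {1, 4, 5}  B2 = {0, 1, 4}  B3 = {0, 1, 2}  B4 = {0, 3, 4}
Tree: B1–B2, B2–B3, B2–B4

Each bag holds 3 vertices, so the decomposition has width 2, which upper-bounds the treewidth. On the other hand G contains the 3-clique {0, 1, 2}. A clique must lie in a single bag of any decomposition, so no decomposition can have width below 2. Combining the bounds, tw(G) = 2.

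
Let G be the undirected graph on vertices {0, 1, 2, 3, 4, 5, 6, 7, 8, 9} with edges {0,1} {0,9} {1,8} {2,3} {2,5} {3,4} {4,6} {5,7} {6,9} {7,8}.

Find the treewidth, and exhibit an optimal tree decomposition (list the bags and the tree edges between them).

Every bag has size at most 3, so the width is 3 − 1 = 2 and tw(G) ≤ 2. The edges 4–6–9–0–1–8–7–5–2–3–4 form a cycle, so G is not a tree and its treewidth is at least 2. The upper and lower bounds meet at 2, so that is the treewidth.

Treewidth 2.
Bags: B1 = {4, 6, 9}  B2 = {0, 4, 9}  B3 = {0, 1, 4}  B4 = {1, 4, 8}  B5 = {4, 7, 8}  B6 = {4, 5, 7}  B7 = {2, 4, 5}  B8 = {2, 3, 4}
Tree: B1–B2, B2–B3, B3–B4, B4–B5, B5–B6, B6–B7, B7–B8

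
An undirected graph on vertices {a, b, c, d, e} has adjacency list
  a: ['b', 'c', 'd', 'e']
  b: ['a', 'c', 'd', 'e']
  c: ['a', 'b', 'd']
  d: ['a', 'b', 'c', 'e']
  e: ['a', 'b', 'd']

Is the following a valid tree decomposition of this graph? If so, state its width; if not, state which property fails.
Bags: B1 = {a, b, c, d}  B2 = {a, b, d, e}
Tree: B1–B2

Every vertex of G appears in some bag (union = {a, b, c, d, e}); every edge is covered by a bag; and for each vertex v the set of bags containing v is connected in the bag tree. The decomposition is therefore valid. The largest bag has 4 vertices, so the width is 3.

Yes; width 3.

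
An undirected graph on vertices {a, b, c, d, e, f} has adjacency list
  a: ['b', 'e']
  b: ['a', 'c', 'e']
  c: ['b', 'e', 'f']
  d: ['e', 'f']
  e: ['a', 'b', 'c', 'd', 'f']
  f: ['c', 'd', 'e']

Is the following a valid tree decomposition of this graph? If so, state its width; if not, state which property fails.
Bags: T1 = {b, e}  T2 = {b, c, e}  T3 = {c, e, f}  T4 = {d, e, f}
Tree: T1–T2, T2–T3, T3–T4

A tree decomposition must satisfy three properties: every vertex lies in some bag; for every edge, both endpoints lie together in some bag; and for every vertex, the bags containing it form a connected subtree. Here vertex a appears in no bag, so the decomposition is invalid.

No — vertex a appears in no bag.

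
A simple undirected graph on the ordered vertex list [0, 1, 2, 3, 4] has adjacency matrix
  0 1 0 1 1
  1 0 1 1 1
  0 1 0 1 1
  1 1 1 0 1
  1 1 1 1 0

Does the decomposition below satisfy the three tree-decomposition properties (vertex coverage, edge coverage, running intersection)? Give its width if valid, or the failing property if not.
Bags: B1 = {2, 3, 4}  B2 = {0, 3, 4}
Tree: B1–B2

A tree decomposition must satisfy three properties: every vertex lies in some bag; for every edge, both endpoints lie together in some bag; and for every vertex, the bags containing it form a connected subtree. Here vertex 1 appears in no bag, so the decomposition is invalid.

No — vertex 1 appears in no bag.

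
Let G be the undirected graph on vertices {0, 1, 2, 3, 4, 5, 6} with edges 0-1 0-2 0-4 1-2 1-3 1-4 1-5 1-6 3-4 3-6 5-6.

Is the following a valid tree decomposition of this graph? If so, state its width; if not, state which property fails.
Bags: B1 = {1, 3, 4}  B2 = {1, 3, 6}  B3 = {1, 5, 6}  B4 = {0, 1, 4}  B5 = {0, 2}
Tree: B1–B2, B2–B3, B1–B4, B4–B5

No — edge (1,2) lies in no bag.

A tree decomposition must satisfy three properties: every vertex lies in some bag; for every edge, both endpoints lie together in some bag; and for every vertex, the bags containing it form a connected subtree. Here edge (1,2) lies in no bag, so the decomposition is invalid.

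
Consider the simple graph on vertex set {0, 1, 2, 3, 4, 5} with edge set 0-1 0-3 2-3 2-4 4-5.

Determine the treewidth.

1

A width-1 tree decomposition is:
Bags: B1 = {2, 4}  B2 = {4, 5}  B3 = {2, 3}  B4 = {0, 3}  B5 = {0, 1}
Tree: B1–B2, B1–B3, B3–B4, B4–B5
Each bag holds 2 vertices, so the decomposition has width 1, which upper-bounds the treewidth. Any graph with an edge has treewidth ≥ 1, and G has the edge 4–2. Combining the bounds, tw(G) = 1.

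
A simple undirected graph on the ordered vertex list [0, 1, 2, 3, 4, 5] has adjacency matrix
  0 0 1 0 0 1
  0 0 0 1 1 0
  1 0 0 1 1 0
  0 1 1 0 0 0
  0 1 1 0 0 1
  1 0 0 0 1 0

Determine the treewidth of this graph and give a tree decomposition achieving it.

Each bag holds 3 vertices, so the decomposition has width 2, which upper-bounds the treewidth. The edges 5–0–2–4–5 form a cycle, so G is not a tree and its treewidth is at least 2. Combining the bounds, tw(G) = 2.

Treewidth 2.
Bags: B1 = {0, 4, 5}  B2 = {0, 2, 4}  B3 = {1, 2, 4}  B4 = {1, 2, 3}
Tree: B1–B2, B2–B3, B3–B4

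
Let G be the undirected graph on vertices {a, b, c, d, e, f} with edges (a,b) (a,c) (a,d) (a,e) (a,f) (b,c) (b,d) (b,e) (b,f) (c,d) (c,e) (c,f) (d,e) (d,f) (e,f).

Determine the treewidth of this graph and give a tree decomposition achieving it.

Treewidth 5.
One such decomposition:
Bags: B1 = {a, b, c, d, e, f}
Tree: (single bag)

A single bag containing all 6 vertices is trivially a valid decomposition of width 5. For the lower bound, the 6 vertices {a, b, c, d, e, f} are pairwise adjacent, and any tree decomposition puts a clique entirely inside one bag — forcing width ≥ 5. Combining the bounds, tw(G) = 5.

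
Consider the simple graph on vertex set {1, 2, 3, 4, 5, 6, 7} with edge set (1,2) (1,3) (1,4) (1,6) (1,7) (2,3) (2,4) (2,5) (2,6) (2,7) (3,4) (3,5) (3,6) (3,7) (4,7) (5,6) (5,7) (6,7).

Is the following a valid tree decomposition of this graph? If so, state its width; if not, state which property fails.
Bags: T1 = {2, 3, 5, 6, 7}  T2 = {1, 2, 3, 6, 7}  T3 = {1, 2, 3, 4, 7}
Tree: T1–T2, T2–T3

Yes; width 4.

Checking the three conditions: (i) the bags cover all of {1, 2, 3, 4, 5, 6, 7}; (ii) for each edge, some bag contains both endpoints; (iii) the bags containing any fixed vertex form a subtree. All hold, so the decomposition is valid with width 5 − 1 = 4.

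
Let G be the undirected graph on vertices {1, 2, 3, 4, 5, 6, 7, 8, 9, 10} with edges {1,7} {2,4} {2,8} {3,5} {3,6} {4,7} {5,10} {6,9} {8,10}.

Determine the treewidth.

1

A width-1 tree decomposition is:
Bags: B1 = {1, 7}  B2 = {4, 7}  B3 = {2, 4}  B4 = {2, 8}  B5 = {8, 10}  B6 = {5, 10}  B7 = {3, 5}  B8 = {3, 6}  B9 = {6, 9}
Tree: B1–B2, B2–B3, B3–B4, B4–B5, B5–B6, B6–B7, B7–B8, B8–B9
Each bag holds 2 vertices, so the decomposition has width 1, which upper-bounds the treewidth. Since G has at least one edge (e.g. 1–7), it is not an edgeless graph, so tw(G) ≥ 1. The upper and lower bounds meet at 1, so that is the treewidth.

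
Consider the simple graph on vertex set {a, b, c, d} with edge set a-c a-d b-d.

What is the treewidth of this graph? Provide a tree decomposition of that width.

Each bag holds 2 vertices, so the decomposition has width 1, which upper-bounds the treewidth. G has an edge, so its treewidth is at least 1. Combining the bounds, tw(G) = 1.

Treewidth 1.
Bags: B1 = {a, d}  B2 = {b, d}  B3 = {a, c}
Tree: B1–B2, B1–B3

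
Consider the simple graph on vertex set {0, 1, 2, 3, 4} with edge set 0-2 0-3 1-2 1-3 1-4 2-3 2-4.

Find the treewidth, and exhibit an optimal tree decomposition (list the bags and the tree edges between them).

Each bag holds 3 vertices, so the decomposition has width 2, which upper-bounds the treewidth. For the lower bound, the 3 vertices {0, 2, 3} are pairwise adjacent, and any tree decomposition puts a clique entirely inside one bag — forcing width ≥ 2. The upper and lower bounds meet at 2, so that is the treewidth.

Treewidth 2.
Bags: B1 = {0, 2, 3}  B2 = {1, 2, 3}  B3 = {1, 2, 4}
Tree: B1–B2, B2–B3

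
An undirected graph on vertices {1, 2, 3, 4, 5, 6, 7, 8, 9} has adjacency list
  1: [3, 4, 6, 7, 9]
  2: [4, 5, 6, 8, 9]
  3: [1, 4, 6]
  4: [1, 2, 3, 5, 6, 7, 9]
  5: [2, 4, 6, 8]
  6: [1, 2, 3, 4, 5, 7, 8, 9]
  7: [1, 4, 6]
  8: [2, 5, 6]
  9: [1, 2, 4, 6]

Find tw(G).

3

A width-3 tree decomposition is:
Bags: B1 = {2, 4, 6, 9}  B2 = {2, 4, 5, 6}  B3 = {1, 4, 6, 9}  B4 = {1, 3, 4, 6}  B5 = {1, 4, 6, 7}  B6 = {2, 5, 6, 8}
Tree: B1–B2, B1–B3, B3–B4, B4–B5, B2–B6
Each bag holds 4 vertices, so the decomposition has width 3, which upper-bounds the treewidth. For the lower bound, the 4 vertices {2, 5, 6, 8} are pairwise adjacent, and any tree decomposition puts a clique entirely inside one bag — forcing width ≥ 3. Combining the bounds, tw(G) = 3.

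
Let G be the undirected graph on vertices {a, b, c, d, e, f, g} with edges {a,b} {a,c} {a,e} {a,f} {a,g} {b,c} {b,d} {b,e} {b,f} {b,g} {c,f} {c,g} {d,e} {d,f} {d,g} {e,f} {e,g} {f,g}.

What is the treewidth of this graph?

4

A width-4 tree decomposition is:
Bags: B1 = {b, d, e, f, g}  B2 = {a, b, e, f, g}  B3 = {a, b, c, f, g}
Tree: B1–B2, B2–B3
Every bag has size at most 5, so the width is 5 − 1 = 4 and tw(G) ≤ 4. For the lower bound, the 5 vertices {b, d, e, f, g} are pairwise adjacent, and any tree decomposition puts a clique entirely inside one bag — forcing width ≥ 4. Hence tw(G) = 4 exactly.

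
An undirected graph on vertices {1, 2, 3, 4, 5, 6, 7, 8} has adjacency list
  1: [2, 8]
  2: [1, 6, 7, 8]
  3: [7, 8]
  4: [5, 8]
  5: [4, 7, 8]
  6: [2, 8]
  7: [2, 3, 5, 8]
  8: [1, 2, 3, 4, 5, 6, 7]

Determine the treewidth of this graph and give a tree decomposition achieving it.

Every bag has size at most 3, so the width is 3 − 1 = 2 and tw(G) ≤ 2. For the lower bound, the 3 vertices {1, 2, 8} are pairwise adjacent, and any tree decomposition puts a clique entirely inside one bag — forcing width ≥ 2. Combining the bounds, tw(G) = 2.

Treewidth 2.
One such decomposition:
Bags: B1 = {2, 7, 8}  B2 = {5, 7, 8}  B3 = {4, 5, 8}  B4 = {2, 6, 8}  B5 = {3, 7, 8}  B6 = {1, 2, 8}
Tree: B1–B2, B2–B3, B1–B4, B2–B5, B4–B6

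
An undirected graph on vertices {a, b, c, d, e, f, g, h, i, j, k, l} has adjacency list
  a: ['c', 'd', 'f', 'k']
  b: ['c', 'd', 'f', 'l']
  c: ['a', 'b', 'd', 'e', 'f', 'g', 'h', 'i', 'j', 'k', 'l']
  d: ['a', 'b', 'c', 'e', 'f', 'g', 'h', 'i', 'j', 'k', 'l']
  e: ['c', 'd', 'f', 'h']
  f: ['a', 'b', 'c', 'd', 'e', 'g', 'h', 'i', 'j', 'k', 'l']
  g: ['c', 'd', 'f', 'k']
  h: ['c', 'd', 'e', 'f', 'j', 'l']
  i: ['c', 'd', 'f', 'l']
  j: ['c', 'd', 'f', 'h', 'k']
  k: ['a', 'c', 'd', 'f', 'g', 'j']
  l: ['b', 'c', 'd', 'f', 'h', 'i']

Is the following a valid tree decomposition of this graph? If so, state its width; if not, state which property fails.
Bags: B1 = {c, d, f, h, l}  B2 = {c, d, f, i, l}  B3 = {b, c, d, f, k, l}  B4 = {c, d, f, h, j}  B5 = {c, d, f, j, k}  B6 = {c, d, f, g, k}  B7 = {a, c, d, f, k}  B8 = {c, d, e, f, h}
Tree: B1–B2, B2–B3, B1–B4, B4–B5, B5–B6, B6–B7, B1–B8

A tree decomposition must satisfy three properties: every vertex lies in some bag; for every edge, both endpoints lie together in some bag; and for every vertex, the bags containing it form a connected subtree. Here bags containing vertex k are not connected in the tree, so the decomposition is invalid.

No — bags containing vertex k are not connected in the tree.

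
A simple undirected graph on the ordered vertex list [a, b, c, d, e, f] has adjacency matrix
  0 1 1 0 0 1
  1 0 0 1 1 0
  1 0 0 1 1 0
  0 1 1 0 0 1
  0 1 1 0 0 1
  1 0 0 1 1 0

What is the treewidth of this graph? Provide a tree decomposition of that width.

The largest bag has 4 vertices, giving width 3; this decomposition certifies tw(G) ≤ 3. For the lower bound: the 4 vertex sets {c,e}, {b,d}, {f}, {a} are disjoint, each induces a connected subgraph, and every pair is joined by at least one edge of G. Contracting each set to a single vertex therefore yields K_{4} as a minor, and since treewidth is minor-monotone, tw(G) ≥ tw(K_{4}) = 3. Combining the bounds, tw(G) = 3.

Treewidth 3.
One optimal decomposition is:
Bags: B1 = {b, c, e, f}  B2 = {b, c, d, f}  B3 = {a, b, c, f}
Tree: B1–B2, B2–B3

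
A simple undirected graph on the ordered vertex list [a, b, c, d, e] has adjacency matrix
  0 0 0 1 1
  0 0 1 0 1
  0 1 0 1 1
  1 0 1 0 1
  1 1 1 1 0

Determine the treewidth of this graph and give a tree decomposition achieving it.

Every bag has size at most 3, so the width is 3 − 1 = 2 and tw(G) ≤ 2. Conversely, {c, d, e} is a clique of size 3, and the vertices of any clique must share a bag in every tree decomposition; so some bag has ≥ 3 vertices and tw(G) ≥ 2. The upper and lower bounds meet at 2, so that is the treewidth.

Treewidth 2.
One optimal decomposition is:
Bags: B1 = {c, d, e}  B2 = {b, c, e}  B3 = {a, d, e}
Tree: B1–B2, B1–B3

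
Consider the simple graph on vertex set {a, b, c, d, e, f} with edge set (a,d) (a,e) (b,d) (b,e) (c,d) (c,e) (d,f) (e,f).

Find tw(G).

2

A width-2 tree decomposition is:
Bags: B1 = {d, e, f}  B2 = {c, d, e}  B3 = {a, d, e}  B4 = {b, d, e}
Tree: B1–B2, B2–B3, B3–B4
Each bag holds 3 vertices, so the decomposition has width 2, which upper-bounds the treewidth. The edges f–d–c–e–f form a cycle, so G is not a tree and its treewidth is at least 2. Therefore the treewidth is 2.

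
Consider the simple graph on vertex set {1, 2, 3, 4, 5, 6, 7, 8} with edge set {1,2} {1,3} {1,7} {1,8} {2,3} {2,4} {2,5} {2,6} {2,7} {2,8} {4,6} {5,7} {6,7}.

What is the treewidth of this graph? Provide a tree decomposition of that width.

Treewidth 2.
Bags: B1 = {1, 2, 7}  B2 = {2, 6, 7}  B3 = {2, 4, 6}  B4 = {2, 5, 7}  B5 = {1, 2, 3}  B6 = {1, 2, 8}
Tree: B1–B2, B2–B3, B1–B4, B1–B5, B1–B6

Each bag holds 3 vertices, so the decomposition has width 2, which upper-bounds the treewidth. Conversely, {1, 2, 8} is a clique of size 3, and the vertices of any clique must share a bag in every tree decomposition; so some bag has ≥ 3 vertices and tw(G) ≥ 2. Therefore the treewidth is 2.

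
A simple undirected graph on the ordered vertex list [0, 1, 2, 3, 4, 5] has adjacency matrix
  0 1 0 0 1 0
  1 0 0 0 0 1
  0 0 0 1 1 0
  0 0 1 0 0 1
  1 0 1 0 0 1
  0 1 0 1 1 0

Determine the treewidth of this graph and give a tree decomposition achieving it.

The largest bag has 3 vertices, giving width 2; this decomposition certifies tw(G) ≤ 2. The edges 1–0–4–5–1 form a cycle, so G is not a tree and its treewidth is at least 2. The upper and lower bounds meet at 2, so that is the treewidth.

Treewidth 2.
One optimal decomposition is:
Bags: B1 = {0, 1, 5}  B2 = {0, 4, 5}  B3 = {3, 4, 5}  B4 = {2, 3, 4}
Tree: B1–B2, B2–B3, B3–B4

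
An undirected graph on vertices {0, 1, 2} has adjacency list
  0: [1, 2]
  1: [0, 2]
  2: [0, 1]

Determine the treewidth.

2

A width-2 tree decomposition is:
Bags: B1 = {0, 1, 2}
Tree: (single bag)
A single bag containing all 3 vertices is trivially a valid decomposition of width 2. Conversely, {0, 1, 2} is a clique of size 3, and the vertices of any clique must share a bag in every tree decomposition; so some bag has ≥ 3 vertices and tw(G) ≥ 2. Therefore the treewidth is 2.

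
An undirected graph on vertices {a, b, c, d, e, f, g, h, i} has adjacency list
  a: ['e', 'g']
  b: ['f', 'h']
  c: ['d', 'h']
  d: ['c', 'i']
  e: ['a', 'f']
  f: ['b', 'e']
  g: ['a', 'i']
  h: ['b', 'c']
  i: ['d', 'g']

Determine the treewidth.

A width-2 tree decomposition is:
Bags: B1 = {c, d, h}  B2 = {b, d, h}  B3 = {b, d, f}  B4 = {d, e, f}  B5 = {a, d, e}  B6 = {a, d, g}  B7 = {d, g, i}
Tree: B1–B2, B2–B3, B3–B4, B4–B5, B5–B6, B6–B7
Each bag holds 3 vertices, so the decomposition has width 2, which upper-bounds the treewidth. For the lower bound, G contains the cycle d–c–h–b–f–e–a–g–i–d, so G is not a forest; only forests have treewidth ≤ 1, hence tw(G) ≥ 2. Therefore the treewidth is 2.

2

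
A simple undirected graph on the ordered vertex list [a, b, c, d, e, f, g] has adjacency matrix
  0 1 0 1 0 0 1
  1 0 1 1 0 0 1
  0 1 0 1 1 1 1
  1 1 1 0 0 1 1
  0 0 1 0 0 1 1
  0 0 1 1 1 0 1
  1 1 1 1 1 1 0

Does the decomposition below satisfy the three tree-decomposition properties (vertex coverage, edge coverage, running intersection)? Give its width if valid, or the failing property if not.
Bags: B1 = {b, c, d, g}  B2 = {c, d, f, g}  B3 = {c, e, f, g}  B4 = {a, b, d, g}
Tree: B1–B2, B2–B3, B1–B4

Vertex coverage: the bags together contain {a, b, c, d, e, f, g}, the full vertex set. Edge coverage: each edge of G has both endpoints in at least one bag. Running intersection: for every vertex, the bags containing it form a connected subtree. All three properties hold, so this is a valid tree decomposition of width max|bag| − 1 = 3, and hence tw(G) ≤ 3.

Yes; width 3.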